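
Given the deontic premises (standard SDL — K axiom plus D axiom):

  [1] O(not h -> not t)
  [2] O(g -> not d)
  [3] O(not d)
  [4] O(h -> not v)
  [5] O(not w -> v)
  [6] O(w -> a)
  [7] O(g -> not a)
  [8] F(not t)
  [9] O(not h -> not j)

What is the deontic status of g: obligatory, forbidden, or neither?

Forbidden

Premise 8, F(not t), is equivalent to O(t).
Premise 1 is O(not h -> not t); contrapositively O(t -> h). Since O(t) holds, K gives O(h).
From O(h) and premise 4, O(h -> not v), we obtain O(not v).
Premise 5, O(not w -> v), contraposes to O(not v -> w); with O(not v) we get O(w).
With premise 6, O(w -> a), the K-axiom yields O(a).
Premise 7, O(g -> not a), contraposes to O(a -> not g); with O(a) we get O(not g).
Premises 2, 3, 9 do not contribute to this derivation.
Thus O(not g), which is F(g): g is forbidden.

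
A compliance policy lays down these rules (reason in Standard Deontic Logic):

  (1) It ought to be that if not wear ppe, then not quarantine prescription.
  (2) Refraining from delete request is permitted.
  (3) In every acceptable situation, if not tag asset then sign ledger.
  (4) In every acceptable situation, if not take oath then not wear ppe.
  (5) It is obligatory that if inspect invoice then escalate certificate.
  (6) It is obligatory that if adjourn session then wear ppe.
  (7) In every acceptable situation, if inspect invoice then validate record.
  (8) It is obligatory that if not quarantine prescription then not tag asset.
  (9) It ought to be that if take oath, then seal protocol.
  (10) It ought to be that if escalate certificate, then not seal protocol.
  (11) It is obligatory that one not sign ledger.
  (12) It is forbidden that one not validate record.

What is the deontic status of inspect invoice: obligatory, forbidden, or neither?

From premise 11 we have O(¬sign_ledger).
Premise 3 is O(¬tag_asset → sign_ledger); contrapositively O(¬sign_ledger → tag_asset). Since O(¬sign_ledger) holds, K gives O(tag_asset).
Premise 8, O(¬quarantine_prescription → ¬tag_asset), contraposes to O(tag_asset → quarantine_prescription); with O(tag_asset) we get O(quarantine_prescription).
Premise 1 is O(¬wear_ppe → ¬quarantine_prescription); contrapositively O(quarantine_prescription → wear_ppe). Since O(quarantine_prescription) holds, K gives O(wear_ppe).
Premise 4 is O(¬take_oath → ¬wear_ppe); contrapositively O(wear_ppe → take_oath). Since O(wear_ppe) holds, K gives O(take_oath).
Premise 9 is O(take_oath → seal_protocol); since O(take_oath), deontic closure gives O(seal_protocol).
Premise 10, O(escalate_certificate → ¬seal_protocol), contraposes to O(seal_protocol → ¬escalate_certificate); with O(seal_protocol) we get O(¬escalate_certificate).
Premise 5, O(inspect_invoice → escalate_certificate), contraposes to O(¬escalate_certificate → ¬inspect_invoice); with O(¬escalate_certificate) we get O(¬inspect_invoice).
Premises 2, 6, 7, 12 do not contribute to this derivation.
Thus O(¬inspect_invoice), which is F(inspect_invoice): inspect_invoice is forbidden.

Forbidden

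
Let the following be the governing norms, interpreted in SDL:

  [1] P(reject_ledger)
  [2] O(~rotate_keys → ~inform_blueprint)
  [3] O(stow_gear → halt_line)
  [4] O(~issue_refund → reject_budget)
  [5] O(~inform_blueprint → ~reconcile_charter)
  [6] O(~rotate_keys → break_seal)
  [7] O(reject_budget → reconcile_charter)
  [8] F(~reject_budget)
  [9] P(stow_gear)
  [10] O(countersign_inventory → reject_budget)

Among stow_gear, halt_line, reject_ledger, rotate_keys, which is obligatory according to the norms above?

rotate_keys

Premise 8 is F(~reject_budget), i.e. O(reject_budget).
From O(reject_budget) and premise 7, O(reject_budget → reconcile_charter), we obtain O(reconcile_charter).
Premise 5, O(~inform_blueprint → ~reconcile_charter), contraposes to O(reconcile_charter → inform_blueprint); with O(reconcile_charter) we get O(inform_blueprint).
Premise 2 is O(~rotate_keys → ~inform_blueprint); contrapositively O(inform_blueprint → rotate_keys). Since O(inform_blueprint) holds, K gives O(rotate_keys).
So O(rotate_keys) holds — rotate_keys is obligatory. None of the other listed options is made obligatory by any chain of premises.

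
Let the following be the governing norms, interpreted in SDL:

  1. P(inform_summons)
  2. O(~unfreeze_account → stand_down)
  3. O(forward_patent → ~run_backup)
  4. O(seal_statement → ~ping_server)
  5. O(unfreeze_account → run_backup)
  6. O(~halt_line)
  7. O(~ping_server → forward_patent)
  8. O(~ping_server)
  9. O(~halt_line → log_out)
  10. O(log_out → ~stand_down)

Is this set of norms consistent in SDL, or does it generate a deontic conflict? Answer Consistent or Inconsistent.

From premise 8 we have O(~ping_server).
From O(~ping_server) and premise 7, O(~ping_server → forward_patent), we obtain O(forward_patent).
Applying K to premise 3 (O(forward_patent → ~run_backup)) and O(forward_patent) yields O(~run_backup).
Premise 5 is O(unfreeze_account → run_backup); contrapositively O(~run_backup → ~unfreeze_account). Since O(~run_backup) holds, K gives O(~unfreeze_account).
With premise 2, O(~unfreeze_account → stand_down), the K-axiom yields O(stand_down).
Premise 10, O(log_out → ~stand_down), contraposes to O(stand_down → ~log_out); with O(stand_down) we get O(~log_out).
Premise 9 is O(~halt_line → log_out); contrapositively O(~log_out → halt_line). Since O(~log_out) holds, K gives O(halt_line).
Yet premise 6 states O(~halt_line).
We now have both O(halt_line) and O(~halt_line) — halt_line is simultaneously obligatory and forbidden, violating the D-axiom.

Inconsistent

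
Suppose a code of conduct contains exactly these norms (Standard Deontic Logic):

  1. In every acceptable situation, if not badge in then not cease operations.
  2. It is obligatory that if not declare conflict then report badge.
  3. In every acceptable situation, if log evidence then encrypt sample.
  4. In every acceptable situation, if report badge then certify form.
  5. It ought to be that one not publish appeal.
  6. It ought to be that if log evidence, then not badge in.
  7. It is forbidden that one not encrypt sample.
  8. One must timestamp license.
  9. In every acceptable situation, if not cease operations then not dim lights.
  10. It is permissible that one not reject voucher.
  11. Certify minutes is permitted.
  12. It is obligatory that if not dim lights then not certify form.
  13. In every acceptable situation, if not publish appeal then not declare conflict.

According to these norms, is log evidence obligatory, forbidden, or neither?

Premise 5 states O(¬publish_appeal) outright.
From O(¬publish_appeal) and premise 13, O(¬publish_appeal → ¬declare_conflict), we obtain O(¬declare_conflict).
From O(¬declare_conflict) and premise 2, O(¬declare_conflict → report_badge), we obtain O(report_badge).
With premise 4, O(report_badge → certify_form), the K-axiom yields O(certify_form).
Premise 12, O(¬dim_lights → ¬certify_form), contraposes to O(certify_form → dim_lights); with O(certify_form) we get O(dim_lights).
The contrapositive of premise 9 (O(¬cease_operations → ¬dim_lights)) is O(dim_lights → cease_operations), and O(dim_lights) is already established, so O(cease_operations).
Premise 1 is O(¬badge_in → ¬cease_operations); contrapositively O(cease_operations → badge_in). Since O(cease_operations) holds, K gives O(badge_in).
Premise 6, O(log_evidence → ¬badge_in), contraposes to O(badge_in → ¬log_evidence); with O(badge_in) we get O(¬log_evidence).
Premises 3, 7, 8, 10, 11 do not contribute to this derivation.
Thus O(¬log_evidence), which is F(log_evidence): log_evidence is forbidden.

Forbidden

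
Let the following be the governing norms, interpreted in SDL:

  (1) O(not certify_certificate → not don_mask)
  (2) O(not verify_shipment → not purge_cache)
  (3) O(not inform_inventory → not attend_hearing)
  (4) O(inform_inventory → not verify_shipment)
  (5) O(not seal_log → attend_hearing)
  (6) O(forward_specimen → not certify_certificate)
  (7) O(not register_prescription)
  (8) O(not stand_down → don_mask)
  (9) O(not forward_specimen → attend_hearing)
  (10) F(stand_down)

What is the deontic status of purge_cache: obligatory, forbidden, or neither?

Forbidden

Premise 10 is F(stand_down), i.e. O(not stand_down).
From O(not stand_down) and premise 8, O(not stand_down → don_mask), we obtain O(don_mask).
Premise 1, O(not certify_certificate → not don_mask), contraposes to O(don_mask → certify_certificate); with O(don_mask) we get O(certify_certificate).
The contrapositive of premise 6 (O(forward_specimen → not certify_certificate)) is O(certify_certificate → not forward_specimen), and O(certify_certificate) is already established, so O(not forward_specimen).
With premise 9, O(not forward_specimen → attend_hearing), the K-axiom yields O(attend_hearing).
Premise 3, O(not inform_inventory → not attend_hearing), contraposes to O(attend_hearing → inform_inventory); with O(attend_hearing) we get O(inform_inventory).
From O(inform_inventory) and premise 4, O(inform_inventory → not verify_shipment), we obtain O(not verify_shipment).
From O(not verify_shipment) and premise 2, O(not verify_shipment → not purge_cache), we obtain O(not purge_cache).
Premises 5, 7 do not contribute to this derivation.
Thus O(not purge_cache), which is F(purge_cache): purge_cache is forbidden.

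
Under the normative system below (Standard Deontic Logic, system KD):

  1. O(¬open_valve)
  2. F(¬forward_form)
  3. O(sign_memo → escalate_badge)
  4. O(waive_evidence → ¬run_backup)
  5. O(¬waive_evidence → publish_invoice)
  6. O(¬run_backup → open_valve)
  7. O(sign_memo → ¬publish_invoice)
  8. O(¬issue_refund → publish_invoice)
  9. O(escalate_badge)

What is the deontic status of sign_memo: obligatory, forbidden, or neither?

Forbidden

From premise 1 we have O(¬open_valve).
Premise 6, O(¬run_backup → open_valve), contraposes to O(¬open_valve → run_backup); with O(¬open_valve) we get O(run_backup).
Premise 4 is O(waive_evidence → ¬run_backup); contrapositively O(run_backup → ¬waive_evidence). Since O(run_backup) holds, K gives O(¬waive_evidence).
Premise 5 is O(¬waive_evidence → publish_invoice); since O(¬waive_evidence), deontic closure gives O(publish_invoice).
Premise 7, O(sign_memo → ¬publish_invoice), contraposes to O(publish_invoice → ¬sign_memo); with O(publish_invoice) we get O(¬sign_memo).
Premises 2, 3, 8, 9 do not contribute to this derivation.
Thus O(¬sign_memo), which is F(sign_memo): sign_memo is forbidden.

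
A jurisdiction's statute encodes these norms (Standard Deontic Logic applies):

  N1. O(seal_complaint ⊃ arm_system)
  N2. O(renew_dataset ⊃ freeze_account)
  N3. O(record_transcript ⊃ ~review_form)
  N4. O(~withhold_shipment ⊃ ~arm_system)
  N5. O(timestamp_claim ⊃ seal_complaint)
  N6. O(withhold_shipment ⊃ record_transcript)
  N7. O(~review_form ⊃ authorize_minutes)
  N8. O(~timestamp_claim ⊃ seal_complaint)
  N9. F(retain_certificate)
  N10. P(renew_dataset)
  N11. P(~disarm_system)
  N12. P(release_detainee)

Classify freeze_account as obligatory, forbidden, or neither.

Premise 2 is O(renew_dataset ⊃ freeze_account), but O(renew_dataset) is not derivable from the premises (the permission P(renew_dataset) asserts only ~O(~renew_dataset), not O(renew_dataset)), so it does not yield O(freeze_account).
No premise or chain of K-axiom applications forces O(freeze_account), and none forces O(~freeze_account). So freeze_account is neither obligatory nor forbidden under these norms.

Neither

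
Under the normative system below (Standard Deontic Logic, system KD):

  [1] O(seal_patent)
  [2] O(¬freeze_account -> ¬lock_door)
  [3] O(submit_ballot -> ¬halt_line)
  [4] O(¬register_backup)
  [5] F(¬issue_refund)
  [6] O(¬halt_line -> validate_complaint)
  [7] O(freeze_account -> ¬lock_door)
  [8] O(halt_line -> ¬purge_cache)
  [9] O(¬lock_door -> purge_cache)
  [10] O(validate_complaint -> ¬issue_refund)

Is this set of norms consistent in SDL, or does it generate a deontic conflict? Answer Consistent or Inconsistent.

Inconsistent

By case analysis on freeze_account: premise 7 gives O(freeze_account -> ¬lock_door) and premise 2 gives O(¬freeze_account -> ¬lock_door), so O(¬lock_door) either way.
From O(¬lock_door) and premise 9, O(¬lock_door -> purge_cache), we obtain O(purge_cache).
Premise 8 is O(halt_line -> ¬purge_cache); contrapositively O(purge_cache -> ¬halt_line). Since O(purge_cache) holds, K gives O(¬halt_line).
With premise 6, O(¬halt_line -> validate_complaint), the K-axiom yields O(validate_complaint).
Premise 10 is O(validate_complaint -> ¬issue_refund); since O(validate_complaint), deontic closure gives O(¬issue_refund).
Yet premise 5 is F(¬issue_refund), i.e. O(issue_refund).
We now have both O(¬issue_refund) and O(issue_refund) — issue_refund is simultaneously obligatory and forbidden, violating the D-axiom.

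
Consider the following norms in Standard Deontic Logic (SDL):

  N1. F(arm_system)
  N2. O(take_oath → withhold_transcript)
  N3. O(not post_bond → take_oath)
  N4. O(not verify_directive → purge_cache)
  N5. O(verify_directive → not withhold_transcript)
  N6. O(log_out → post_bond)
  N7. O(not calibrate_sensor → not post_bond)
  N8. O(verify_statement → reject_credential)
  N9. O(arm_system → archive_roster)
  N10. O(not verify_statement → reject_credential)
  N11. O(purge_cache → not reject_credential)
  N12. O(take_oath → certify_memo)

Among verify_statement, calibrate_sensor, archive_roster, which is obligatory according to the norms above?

Premises 10 and 8 cover both cases: O(not verify_statement → reject_credential) and O(verify_statement → reject_credential). Since not verify_statement ∨ verify_statement is a tautology, O(reject_credential) follows.
Premise 11 is O(purge_cache → not reject_credential); contrapositively O(reject_credential → not purge_cache). Since O(reject_credential) holds, K gives O(not purge_cache).
Premise 4, O(not verify_directive → purge_cache), contraposes to O(not purge_cache → verify_directive); with O(not purge_cache) we get O(verify_directive).
Premise 5 is O(verify_directive → not withhold_transcript); since O(verify_directive), deontic closure gives O(not withhold_transcript).
Premise 2 is O(take_oath → withhold_transcript); contrapositively O(not withhold_transcript → not take_oath). Since O(not withhold_transcript) holds, K gives O(not take_oath).
The contrapositive of premise 3 (O(not post_bond → take_oath)) is O(not take_oath → post_bond), and O(not take_oath) is already established, so O(post_bond).
Premise 7, O(not calibrate_sensor → not post_bond), contraposes to O(post_bond → calibrate_sensor); with O(post_bond) we get O(calibrate_sensor).
So O(calibrate_sensor) holds — calibrate_sensor is obligatory. None of the other listed options is made obligatory by any chain of premises.

calibrate_sensor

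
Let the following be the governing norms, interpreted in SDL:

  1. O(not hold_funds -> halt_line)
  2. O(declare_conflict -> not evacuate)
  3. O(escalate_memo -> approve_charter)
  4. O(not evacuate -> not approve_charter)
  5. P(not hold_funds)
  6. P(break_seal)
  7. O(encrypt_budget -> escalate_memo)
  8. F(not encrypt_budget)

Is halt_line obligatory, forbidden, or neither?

Premise 1 is O(not hold_funds -> halt_line), but O(not hold_funds) is not derivable from the premises (the permission P(not hold_funds) asserts only not O(hold_funds), not O(not hold_funds)), so it does not yield O(halt_line).
No premise or chain of K-axiom applications forces O(halt_line), and none forces O(not halt_line). So halt_line is neither obligatory nor forbidden under these norms.

Neither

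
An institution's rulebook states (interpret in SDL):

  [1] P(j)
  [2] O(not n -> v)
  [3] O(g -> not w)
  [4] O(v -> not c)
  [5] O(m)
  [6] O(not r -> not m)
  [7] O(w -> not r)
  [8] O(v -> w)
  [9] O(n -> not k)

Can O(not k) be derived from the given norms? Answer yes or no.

Yes

Premise 5 states O(m) outright.
Premise 6 is O(not r -> not m); contrapositively O(m -> r). Since O(m) holds, K gives O(r).
Premise 7 is O(w -> not r); contrapositively O(r -> not w). Since O(r) holds, K gives O(not w).
The contrapositive of premise 8 (O(v -> w)) is O(not w -> not v), and O(not w) is already established, so O(not v).
The contrapositive of premise 2 (O(not n -> v)) is O(not v -> n), and O(not v) is already established, so O(n).
From O(n) and premise 9, O(n -> not k), we obtain O(not k).
Premises 1, 3, 4 do not contribute to this derivation.
So O(not k) follows.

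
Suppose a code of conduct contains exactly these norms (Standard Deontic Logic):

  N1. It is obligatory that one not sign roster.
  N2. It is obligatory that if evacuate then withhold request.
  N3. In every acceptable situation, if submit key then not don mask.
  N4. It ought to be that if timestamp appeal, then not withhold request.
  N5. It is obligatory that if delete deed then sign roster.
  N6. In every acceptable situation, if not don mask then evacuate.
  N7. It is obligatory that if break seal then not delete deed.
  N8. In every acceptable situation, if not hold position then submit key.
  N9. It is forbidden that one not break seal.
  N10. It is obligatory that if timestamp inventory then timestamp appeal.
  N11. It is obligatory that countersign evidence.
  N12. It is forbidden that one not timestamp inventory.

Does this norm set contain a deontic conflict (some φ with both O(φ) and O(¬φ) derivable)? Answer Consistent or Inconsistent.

Consistent

Premise 5 is O(delete_deed → sign_roster), but O(delete_deed) is not derivable from the premises, so it does not yield O(sign_roster).
So O(sign_roster) is not derivable, and the apparent clash with O(¬sign_roster) does not arise.
A world satisfying every obligation exists (e.g. break_seal=true, countersign_evidence=true, delete_deed=false, don_mask=true, evacuate=false, hold_position=true, sign_roster=false, submit_key=false, timestamp_appeal=true, timestamp_inventory=true, withhold_request=false); no atom is both obligatory and forbidden, so the set is consistent.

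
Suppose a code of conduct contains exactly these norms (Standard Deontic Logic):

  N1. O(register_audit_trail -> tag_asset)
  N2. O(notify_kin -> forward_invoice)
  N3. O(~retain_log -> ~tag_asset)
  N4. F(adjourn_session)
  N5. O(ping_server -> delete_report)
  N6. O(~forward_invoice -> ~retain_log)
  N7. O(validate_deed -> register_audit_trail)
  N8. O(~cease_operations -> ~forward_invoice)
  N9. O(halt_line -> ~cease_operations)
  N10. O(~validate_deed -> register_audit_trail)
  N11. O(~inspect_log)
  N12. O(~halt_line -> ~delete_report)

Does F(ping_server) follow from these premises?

Premises 10 and 7 are O(~validate_deed -> register_audit_trail) and O(validate_deed -> register_audit_trail); every ideal world satisfies ~validate_deed or validate_deed, so in either case register_audit_trail holds — hence O(register_audit_trail).
Applying K to premise 1 (O(register_audit_trail -> tag_asset)) and O(register_audit_trail) yields O(tag_asset).
Premise 3 is O(~retain_log -> ~tag_asset); contrapositively O(tag_asset -> retain_log). Since O(tag_asset) holds, K gives O(retain_log).
Premise 6 is O(~forward_invoice -> ~retain_log); contrapositively O(retain_log -> forward_invoice). Since O(retain_log) holds, K gives O(forward_invoice).
The contrapositive of premise 8 (O(~cease_operations -> ~forward_invoice)) is O(forward_invoice -> cease_operations), and O(forward_invoice) is already established, so O(cease_operations).
Premise 9, O(halt_line -> ~cease_operations), contraposes to O(cease_operations -> ~halt_line); with O(cease_operations) we get O(~halt_line).
With premise 12, O(~halt_line -> ~delete_report), the K-axiom yields O(~delete_report).
Premise 5 is O(ping_server -> delete_report); contrapositively O(~delete_report -> ~ping_server). Since O(~delete_report) holds, K gives O(~ping_server).
Premises 2, 4, 11 do not contribute to this derivation.
So O(~ping_server) holds, i.e. F(ping_server). The claim follows.

Yes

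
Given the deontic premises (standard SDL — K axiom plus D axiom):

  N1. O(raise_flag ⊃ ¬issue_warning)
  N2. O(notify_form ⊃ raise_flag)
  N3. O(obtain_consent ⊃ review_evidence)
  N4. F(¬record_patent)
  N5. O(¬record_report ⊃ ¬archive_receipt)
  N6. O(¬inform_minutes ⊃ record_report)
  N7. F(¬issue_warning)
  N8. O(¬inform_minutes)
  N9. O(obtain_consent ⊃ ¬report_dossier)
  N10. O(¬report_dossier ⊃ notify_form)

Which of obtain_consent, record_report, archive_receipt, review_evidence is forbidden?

Premise 7 is F(¬issue_warning), i.e. O(issue_warning).
The contrapositive of premise 1 (O(raise_flag ⊃ ¬issue_warning)) is O(issue_warning ⊃ ¬raise_flag), and O(issue_warning) is already established, so O(¬raise_flag).
The contrapositive of premise 2 (O(notify_form ⊃ raise_flag)) is O(¬raise_flag ⊃ ¬notify_form), and O(¬raise_flag) is already established, so O(¬notify_form).
The contrapositive of premise 10 (O(¬report_dossier ⊃ notify_form)) is O(¬notify_form ⊃ report_dossier), and O(¬notify_form) is already established, so O(report_dossier).
Premise 9 is O(obtain_consent ⊃ ¬report_dossier); contrapositively O(report_dossier ⊃ ¬obtain_consent). Since O(report_dossier) holds, K gives O(¬obtain_consent).
So O(¬obtain_consent) holds, i.e. obtain_consent is forbidden. None of the other listed options is forbidden under the premises.

obtain_consent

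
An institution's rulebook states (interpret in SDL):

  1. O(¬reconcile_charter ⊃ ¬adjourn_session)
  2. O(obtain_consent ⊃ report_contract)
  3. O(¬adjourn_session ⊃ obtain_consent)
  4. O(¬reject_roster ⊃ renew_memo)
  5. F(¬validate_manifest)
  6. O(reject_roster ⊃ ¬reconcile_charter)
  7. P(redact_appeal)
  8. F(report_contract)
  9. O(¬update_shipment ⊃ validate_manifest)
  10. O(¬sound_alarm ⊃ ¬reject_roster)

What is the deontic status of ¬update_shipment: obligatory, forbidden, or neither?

Premise 9 is O(¬update_shipment ⊃ validate_manifest); even if O(validate_manifest) held, inferring O(¬update_shipment) would be affirming the consequent — invalid.
No premise or chain of K-axiom applications forces O(¬update_shipment), and none forces O(update_shipment). So ¬update_shipment is neither obligatory nor forbidden under these norms.

Neither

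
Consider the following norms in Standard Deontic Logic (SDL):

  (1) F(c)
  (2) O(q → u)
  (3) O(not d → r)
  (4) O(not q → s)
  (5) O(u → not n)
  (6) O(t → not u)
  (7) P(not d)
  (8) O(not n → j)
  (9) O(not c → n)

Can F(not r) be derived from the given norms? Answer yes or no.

No

Premise 3 is O(not d → r), but O(not d) is not derivable from the premises (the permission P(not d) asserts only not O(d), not O(not d)), so it does not yield O(r).
No other premise forces O(r). An ideal world satisfying every premise can still have not r true, so F(not r) is not derivable.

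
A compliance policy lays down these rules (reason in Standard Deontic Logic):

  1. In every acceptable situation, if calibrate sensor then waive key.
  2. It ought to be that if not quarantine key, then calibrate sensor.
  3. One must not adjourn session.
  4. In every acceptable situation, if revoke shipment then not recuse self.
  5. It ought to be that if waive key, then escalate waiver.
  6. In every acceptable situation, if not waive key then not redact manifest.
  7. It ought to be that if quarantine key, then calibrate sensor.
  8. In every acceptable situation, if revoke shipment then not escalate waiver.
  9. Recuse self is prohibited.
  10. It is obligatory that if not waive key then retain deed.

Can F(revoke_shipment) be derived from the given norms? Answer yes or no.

By case analysis on quarantine_key: premise 7 gives O(quarantine_key → calibrate_sensor) and premise 2 gives O(¬quarantine_key → calibrate_sensor), so O(calibrate_sensor) either way.
With premise 1, O(calibrate_sensor → waive_key), the K-axiom yields O(waive_key).
Premise 5 is O(waive_key → escalate_waiver); since O(waive_key), deontic closure gives O(escalate_waiver).
Premise 8 is O(revoke_shipment → ¬escalate_waiver); contrapositively O(escalate_waiver → ¬revoke_shipment). Since O(escalate_waiver) holds, K gives O(¬revoke_shipment).
Premises 3, 4, 6, 9, 10 do not contribute to this derivation.
So O(¬revoke_shipment) holds, i.e. F(revoke_shipment). The claim follows.

Yes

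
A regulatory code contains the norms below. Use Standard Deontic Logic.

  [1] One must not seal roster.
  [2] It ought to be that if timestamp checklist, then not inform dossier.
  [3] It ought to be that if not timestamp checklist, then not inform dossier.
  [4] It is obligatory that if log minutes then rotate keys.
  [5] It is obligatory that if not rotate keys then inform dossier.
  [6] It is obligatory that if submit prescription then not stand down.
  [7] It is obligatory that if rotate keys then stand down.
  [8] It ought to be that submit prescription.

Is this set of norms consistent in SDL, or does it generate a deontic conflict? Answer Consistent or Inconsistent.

Premises 3 and 2 are O(¬timestamp_checklist → ¬inform_dossier) and O(timestamp_checklist → ¬inform_dossier); every ideal world satisfies ¬timestamp_checklist or timestamp_checklist, so in either case ¬inform_dossier holds — hence O(¬inform_dossier).
The contrapositive of premise 5 (O(¬rotate_keys → inform_dossier)) is O(¬inform_dossier → rotate_keys), and O(¬inform_dossier) is already established, so O(rotate_keys).
Premise 7 is O(rotate_keys → stand_down); since O(rotate_keys), deontic closure gives O(stand_down).
Premise 6 is O(submit_prescription → ¬stand_down); contrapositively O(stand_down → ¬submit_prescription). Since O(stand_down) holds, K gives O(¬submit_prescription).
However, premise 8 gives O(submit_prescription).
We now have both O(¬submit_prescription) and O(submit_prescription) — submit_prescription is simultaneously obligatory and forbidden, violating the D-axiom.

Inconsistent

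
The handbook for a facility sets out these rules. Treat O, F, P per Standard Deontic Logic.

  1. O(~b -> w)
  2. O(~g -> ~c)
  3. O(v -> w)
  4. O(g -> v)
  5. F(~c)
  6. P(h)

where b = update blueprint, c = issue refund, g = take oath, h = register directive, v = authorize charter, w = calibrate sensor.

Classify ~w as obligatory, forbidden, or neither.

Premise 5, F(~c), is equivalent to O(c).
The contrapositive of premise 2 (O(~g -> ~c)) is O(c -> g), and O(c) is already established, so O(g).
Premise 4 is O(g -> v); since O(g), deontic closure gives O(v).
Applying K to premise 3 (O(v -> w)) and O(v) yields O(w).
Premises 1, 6 do not contribute to this derivation.
Thus O(w), which is F(~w): ~w is forbidden.

Forbidden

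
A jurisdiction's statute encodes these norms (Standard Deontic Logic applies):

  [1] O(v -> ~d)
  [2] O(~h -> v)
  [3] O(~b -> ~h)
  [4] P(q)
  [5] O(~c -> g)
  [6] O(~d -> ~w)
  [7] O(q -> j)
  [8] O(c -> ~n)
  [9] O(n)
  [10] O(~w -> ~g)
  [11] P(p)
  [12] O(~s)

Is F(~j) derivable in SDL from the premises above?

No

Premise 7 is O(q -> j), but O(q) is not derivable from the premises (the permission P(q) asserts only ~O(~q), not O(q)), so it does not yield O(j).
No other premise forces O(j). An ideal world satisfying every premise can still have ~j true, so F(~j) is not derivable.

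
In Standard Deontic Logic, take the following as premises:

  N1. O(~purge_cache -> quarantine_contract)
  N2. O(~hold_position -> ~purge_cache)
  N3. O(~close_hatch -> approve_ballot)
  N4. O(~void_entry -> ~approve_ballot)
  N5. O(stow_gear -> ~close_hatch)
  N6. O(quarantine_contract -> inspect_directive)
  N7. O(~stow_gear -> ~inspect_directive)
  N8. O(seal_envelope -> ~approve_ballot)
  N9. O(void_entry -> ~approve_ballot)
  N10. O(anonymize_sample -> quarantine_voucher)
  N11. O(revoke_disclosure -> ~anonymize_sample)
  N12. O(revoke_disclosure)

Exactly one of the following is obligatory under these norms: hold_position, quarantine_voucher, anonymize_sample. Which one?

hold_position

Premises 9 and 4 are O(void_entry -> ~approve_ballot) and O(~void_entry -> ~approve_ballot); every ideal world satisfies void_entry or ~void_entry, so in either case ~approve_ballot holds — hence O(~approve_ballot).
Premise 3, O(~close_hatch -> approve_ballot), contraposes to O(~approve_ballot -> close_hatch); with O(~approve_ballot) we get O(close_hatch).
The contrapositive of premise 5 (O(stow_gear -> ~close_hatch)) is O(close_hatch -> ~stow_gear), and O(close_hatch) is already established, so O(~stow_gear).
With premise 7, O(~stow_gear -> ~inspect_directive), the K-axiom yields O(~inspect_directive).
Premise 6 is O(quarantine_contract -> inspect_directive); contrapositively O(~inspect_directive -> ~quarantine_contract). Since O(~inspect_directive) holds, K gives O(~quarantine_contract).
Premise 1 is O(~purge_cache -> quarantine_contract); contrapositively O(~quarantine_contract -> purge_cache). Since O(~quarantine_contract) holds, K gives O(purge_cache).
The contrapositive of premise 2 (O(~hold_position -> ~purge_cache)) is O(purge_cache -> hold_position), and O(purge_cache) is already established, so O(hold_position).
So O(hold_position) holds — hold_position is obligatory. None of the other listed options is made obligatory by any chain of premises.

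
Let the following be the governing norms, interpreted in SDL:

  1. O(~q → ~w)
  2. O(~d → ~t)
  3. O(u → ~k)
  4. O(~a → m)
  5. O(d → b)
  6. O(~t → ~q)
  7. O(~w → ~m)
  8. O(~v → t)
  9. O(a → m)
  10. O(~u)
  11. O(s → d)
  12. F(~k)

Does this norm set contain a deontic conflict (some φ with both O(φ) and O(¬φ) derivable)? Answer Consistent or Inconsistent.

Premise 3 is O(u → ~k), but O(u) is not derivable from the premises, so it does not yield O(~k).
So O(~k) is not derivable, and the apparent clash with O(k) does not arise.
A world satisfying every obligation exists (e.g. a=false, b=true, d=true, k=true, m=true, q=true, s=false, t=true, u=false, v=false, w=true); no atom is both obligatory and forbidden, so the set is consistent.

Consistent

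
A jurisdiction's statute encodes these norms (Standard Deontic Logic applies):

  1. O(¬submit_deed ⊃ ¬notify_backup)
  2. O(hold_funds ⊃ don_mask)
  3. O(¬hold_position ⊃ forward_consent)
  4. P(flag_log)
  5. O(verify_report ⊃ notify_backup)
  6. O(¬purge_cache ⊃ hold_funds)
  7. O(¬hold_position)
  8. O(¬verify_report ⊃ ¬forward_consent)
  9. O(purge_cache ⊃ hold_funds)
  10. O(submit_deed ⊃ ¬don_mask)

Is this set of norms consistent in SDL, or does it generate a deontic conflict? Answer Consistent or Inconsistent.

Premises 9 and 6 are O(purge_cache ⊃ hold_funds) and O(¬purge_cache ⊃ hold_funds); every ideal world satisfies purge_cache or ¬purge_cache, so in either case hold_funds holds — hence O(hold_funds).
Premise 2 is O(hold_funds ⊃ don_mask); since O(hold_funds), deontic closure gives O(don_mask).
The contrapositive of premise 10 (O(submit_deed ⊃ ¬don_mask)) is O(don_mask ⊃ ¬submit_deed), and O(don_mask) is already established, so O(¬submit_deed).
With premise 1, O(¬submit_deed ⊃ ¬notify_backup), the K-axiom yields O(¬notify_backup).
Premise 5 is O(verify_report ⊃ notify_backup); contrapositively O(¬notify_backup ⊃ ¬verify_report). Since O(¬notify_backup) holds, K gives O(¬verify_report).
From O(¬verify_report) and premise 8, O(¬verify_report ⊃ ¬forward_consent), we obtain O(¬forward_consent).
Premise 3, O(¬hold_position ⊃ forward_consent), contraposes to O(¬forward_consent ⊃ hold_position); with O(¬forward_consent) we get O(hold_position).
Yet premise 7 states O(¬hold_position).
We now have both O(hold_position) and O(¬hold_position) — hold_position is simultaneously obligatory and forbidden, violating the D-axiom.

Inconsistent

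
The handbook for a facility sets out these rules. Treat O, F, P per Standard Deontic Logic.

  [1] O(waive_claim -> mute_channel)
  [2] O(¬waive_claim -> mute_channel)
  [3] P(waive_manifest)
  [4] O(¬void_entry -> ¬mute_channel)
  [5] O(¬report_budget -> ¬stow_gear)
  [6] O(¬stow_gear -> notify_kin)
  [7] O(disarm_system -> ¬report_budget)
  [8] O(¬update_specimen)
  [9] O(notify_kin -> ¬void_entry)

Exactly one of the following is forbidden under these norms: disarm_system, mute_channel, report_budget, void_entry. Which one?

disarm_system

Premises 1 and 2 are O(waive_claim -> mute_channel) and O(¬waive_claim -> mute_channel); every ideal world satisfies waive_claim or ¬waive_claim, so in either case mute_channel holds — hence O(mute_channel).
Premise 4, O(¬void_entry -> ¬mute_channel), contraposes to O(mute_channel -> void_entry); with O(mute_channel) we get O(void_entry).
Premise 9, O(notify_kin -> ¬void_entry), contraposes to O(void_entry -> ¬notify_kin); with O(void_entry) we get O(¬notify_kin).
The contrapositive of premise 6 (O(¬stow_gear -> notify_kin)) is O(¬notify_kin -> stow_gear), and O(¬notify_kin) is already established, so O(stow_gear).
The contrapositive of premise 5 (O(¬report_budget -> ¬stow_gear)) is O(stow_gear -> report_budget), and O(stow_gear) is already established, so O(report_budget).
Premise 7 is O(disarm_system -> ¬report_budget); contrapositively O(report_budget -> ¬disarm_system). Since O(report_budget) holds, K gives O(¬disarm_system).
So O(¬disarm_system) holds, i.e. disarm_system is forbidden. None of the other listed options is forbidden under the premises.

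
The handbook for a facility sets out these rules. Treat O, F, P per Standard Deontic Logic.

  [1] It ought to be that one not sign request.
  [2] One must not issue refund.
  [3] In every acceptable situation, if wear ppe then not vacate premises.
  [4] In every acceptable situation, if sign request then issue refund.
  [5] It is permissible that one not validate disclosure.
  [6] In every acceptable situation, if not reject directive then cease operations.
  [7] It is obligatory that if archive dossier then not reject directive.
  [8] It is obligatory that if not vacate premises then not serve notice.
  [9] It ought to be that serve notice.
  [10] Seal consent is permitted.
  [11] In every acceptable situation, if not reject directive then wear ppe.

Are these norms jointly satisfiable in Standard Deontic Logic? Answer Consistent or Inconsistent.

Premise 4 is O(sign_request → issue_refund), but O(sign_request) is not derivable from the premises, so it does not yield O(issue_refund).
So O(issue_refund) is not derivable, and the apparent clash with O(¬issue_refund) does not arise.
A world satisfying every obligation exists (e.g. archive_dossier=false, cease_operations=false, issue_refund=false, reject_directive=true, seal_consent=false, serve_notice=true, sign_request=false, vacate_premises=true, validate_disclosure=false, wear_ppe=false); no atom is both obligatory and forbidden, so the set is consistent.

Consistent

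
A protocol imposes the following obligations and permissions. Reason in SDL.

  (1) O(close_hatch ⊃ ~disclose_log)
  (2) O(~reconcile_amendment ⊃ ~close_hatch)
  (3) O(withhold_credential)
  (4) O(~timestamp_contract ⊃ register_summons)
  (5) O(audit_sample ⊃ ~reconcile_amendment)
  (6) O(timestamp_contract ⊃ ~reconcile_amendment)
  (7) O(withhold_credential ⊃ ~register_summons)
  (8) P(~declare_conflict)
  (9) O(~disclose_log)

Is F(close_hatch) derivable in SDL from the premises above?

Yes

From premise 3 we have O(withhold_credential).
Applying K to premise 7 (O(withhold_credential ⊃ ~register_summons)) and O(withhold_credential) yields O(~register_summons).
Premise 4 is O(~timestamp_contract ⊃ register_summons); contrapositively O(~register_summons ⊃ timestamp_contract). Since O(~register_summons) holds, K gives O(timestamp_contract).
With premise 6, O(timestamp_contract ⊃ ~reconcile_amendment), the K-axiom yields O(~reconcile_amendment).
Applying K to premise 2 (O(~reconcile_amendment ⊃ ~close_hatch)) and O(~reconcile_amendment) yields O(~close_hatch).
Premises 1, 5, 8, 9 do not contribute to this derivation.
So O(~close_hatch) holds, i.e. F(close_hatch). The claim follows.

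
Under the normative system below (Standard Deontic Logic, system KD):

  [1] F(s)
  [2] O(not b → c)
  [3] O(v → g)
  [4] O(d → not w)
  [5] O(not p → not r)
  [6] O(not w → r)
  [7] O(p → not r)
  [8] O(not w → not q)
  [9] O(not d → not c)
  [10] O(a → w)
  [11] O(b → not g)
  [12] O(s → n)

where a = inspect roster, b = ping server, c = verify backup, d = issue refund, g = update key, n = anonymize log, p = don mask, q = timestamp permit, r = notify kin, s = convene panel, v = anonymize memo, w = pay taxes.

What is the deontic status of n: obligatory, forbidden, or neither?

Premise 12 is O(s → n), but O(s) is not derivable from the premises, so it does not yield O(n).
No premise or chain of K-axiom applications forces O(n), and none forces O(not n). So n is neither obligatory nor forbidden under these norms.

Neither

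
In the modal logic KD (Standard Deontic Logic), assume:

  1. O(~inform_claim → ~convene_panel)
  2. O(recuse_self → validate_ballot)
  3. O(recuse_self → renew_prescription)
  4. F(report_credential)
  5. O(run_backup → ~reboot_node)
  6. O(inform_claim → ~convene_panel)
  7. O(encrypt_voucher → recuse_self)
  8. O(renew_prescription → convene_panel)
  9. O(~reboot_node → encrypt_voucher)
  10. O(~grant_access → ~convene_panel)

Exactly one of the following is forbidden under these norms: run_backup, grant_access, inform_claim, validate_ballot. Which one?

By case analysis on inform_claim: premise 6 gives O(inform_claim → ~convene_panel) and premise 1 gives O(~inform_claim → ~convene_panel), so O(~convene_panel) either way.
Premise 8, O(renew_prescription → convene_panel), contraposes to O(~convene_panel → ~renew_prescription); with O(~convene_panel) we get O(~renew_prescription).
Premise 3, O(recuse_self → renew_prescription), contraposes to O(~renew_prescription → ~recuse_self); with O(~renew_prescription) we get O(~recuse_self).
Premise 7 is O(encrypt_voucher → recuse_self); contrapositively O(~recuse_self → ~encrypt_voucher). Since O(~recuse_self) holds, K gives O(~encrypt_voucher).
Premise 9, O(~reboot_node → encrypt_voucher), contraposes to O(~encrypt_voucher → reboot_node); with O(~encrypt_voucher) we get O(reboot_node).
The contrapositive of premise 5 (O(run_backup → ~reboot_node)) is O(reboot_node → ~run_backup), and O(reboot_node) is already established, so O(~run_backup).
So O(~run_backup) holds, i.e. run_backup is forbidden. None of the other listed options is forbidden under the premises.

run_backup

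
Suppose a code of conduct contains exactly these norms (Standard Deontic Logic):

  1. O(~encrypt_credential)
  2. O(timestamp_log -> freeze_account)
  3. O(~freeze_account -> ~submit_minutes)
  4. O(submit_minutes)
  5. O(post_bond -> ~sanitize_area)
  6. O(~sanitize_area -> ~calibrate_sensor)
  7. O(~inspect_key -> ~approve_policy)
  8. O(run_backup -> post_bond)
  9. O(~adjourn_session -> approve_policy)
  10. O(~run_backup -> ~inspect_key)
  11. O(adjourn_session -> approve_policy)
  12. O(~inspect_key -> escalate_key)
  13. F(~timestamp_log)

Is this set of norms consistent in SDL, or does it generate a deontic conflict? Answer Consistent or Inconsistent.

Premise 3 is O(~freeze_account -> ~submit_minutes), but O(~freeze_account) is not derivable from the premises, so it does not yield O(~submit_minutes).
So O(~submit_minutes) is not derivable, and the apparent clash with O(submit_minutes) does not arise.
A world satisfying every obligation exists (e.g. adjourn_session=false, approve_policy=true, calibrate_sensor=false, encrypt_credential=false, escalate_key=false, freeze_account=true, inspect_key=true, post_bond=true, run_backup=true, sanitize_area=false, submit_minutes=true, timestamp_log=true); no atom is both obligatory and forbidden, so the set is consistent.

Consistent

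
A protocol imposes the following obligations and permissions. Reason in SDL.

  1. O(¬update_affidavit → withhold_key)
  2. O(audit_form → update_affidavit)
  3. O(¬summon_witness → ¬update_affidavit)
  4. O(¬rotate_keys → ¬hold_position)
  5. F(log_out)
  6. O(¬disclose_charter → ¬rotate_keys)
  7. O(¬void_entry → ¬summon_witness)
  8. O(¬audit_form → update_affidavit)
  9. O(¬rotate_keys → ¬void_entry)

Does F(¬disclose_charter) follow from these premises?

By case analysis on audit_form: premise 2 gives O(audit_form → update_affidavit) and premise 8 gives O(¬audit_form → update_affidavit), so O(update_affidavit) either way.
The contrapositive of premise 3 (O(¬summon_witness → ¬update_affidavit)) is O(update_affidavit → summon_witness), and O(update_affidavit) is already established, so O(summon_witness).
The contrapositive of premise 7 (O(¬void_entry → ¬summon_witness)) is O(summon_witness → void_entry), and O(summon_witness) is already established, so O(void_entry).
The contrapositive of premise 9 (O(¬rotate_keys → ¬void_entry)) is O(void_entry → rotate_keys), and O(void_entry) is already established, so O(rotate_keys).
Premise 6, O(¬disclose_charter → ¬rotate_keys), contraposes to O(rotate_keys → disclose_charter); with O(rotate_keys) we get O(disclose_charter).
Premises 1, 4, 5 do not contribute to this derivation.
So O(disclose_charter) holds, i.e. F(¬disclose_charter). The claim follows.

Yes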